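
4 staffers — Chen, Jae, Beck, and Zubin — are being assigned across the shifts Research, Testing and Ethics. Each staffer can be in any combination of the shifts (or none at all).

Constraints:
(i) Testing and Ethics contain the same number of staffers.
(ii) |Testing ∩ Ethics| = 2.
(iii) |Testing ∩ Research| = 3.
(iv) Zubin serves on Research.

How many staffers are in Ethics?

3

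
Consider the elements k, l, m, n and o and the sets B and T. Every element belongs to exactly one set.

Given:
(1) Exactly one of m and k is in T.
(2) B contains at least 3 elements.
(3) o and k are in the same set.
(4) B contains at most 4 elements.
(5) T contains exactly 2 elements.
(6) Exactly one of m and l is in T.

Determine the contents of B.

B = {k, l, o}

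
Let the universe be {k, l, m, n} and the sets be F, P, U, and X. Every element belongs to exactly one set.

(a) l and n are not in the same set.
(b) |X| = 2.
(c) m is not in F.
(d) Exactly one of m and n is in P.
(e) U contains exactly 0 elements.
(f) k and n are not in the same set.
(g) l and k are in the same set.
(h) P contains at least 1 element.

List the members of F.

F = {n}

From (c): m ∉ F.
(e): U already has 0, so the rest are out.
Suppose k ∈ F: no assignment then satisfies all the clues, so k ∉ F.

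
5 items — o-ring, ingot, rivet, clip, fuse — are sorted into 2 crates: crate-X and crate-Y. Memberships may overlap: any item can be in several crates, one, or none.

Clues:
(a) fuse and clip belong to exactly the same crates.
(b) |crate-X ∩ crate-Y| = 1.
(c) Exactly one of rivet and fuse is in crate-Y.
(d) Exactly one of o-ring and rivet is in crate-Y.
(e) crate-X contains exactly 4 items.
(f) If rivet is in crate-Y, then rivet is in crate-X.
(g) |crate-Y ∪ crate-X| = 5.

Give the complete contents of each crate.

crate-X = {clip, fuse, o-ring, rivet}; crate-Y = {ingot, rivet}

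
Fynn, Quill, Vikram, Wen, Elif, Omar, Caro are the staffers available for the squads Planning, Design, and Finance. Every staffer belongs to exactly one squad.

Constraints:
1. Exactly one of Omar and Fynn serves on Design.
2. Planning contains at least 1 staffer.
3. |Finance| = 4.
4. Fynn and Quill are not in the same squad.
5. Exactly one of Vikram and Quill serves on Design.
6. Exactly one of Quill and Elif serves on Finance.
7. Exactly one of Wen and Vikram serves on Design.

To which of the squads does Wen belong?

Wen: Finance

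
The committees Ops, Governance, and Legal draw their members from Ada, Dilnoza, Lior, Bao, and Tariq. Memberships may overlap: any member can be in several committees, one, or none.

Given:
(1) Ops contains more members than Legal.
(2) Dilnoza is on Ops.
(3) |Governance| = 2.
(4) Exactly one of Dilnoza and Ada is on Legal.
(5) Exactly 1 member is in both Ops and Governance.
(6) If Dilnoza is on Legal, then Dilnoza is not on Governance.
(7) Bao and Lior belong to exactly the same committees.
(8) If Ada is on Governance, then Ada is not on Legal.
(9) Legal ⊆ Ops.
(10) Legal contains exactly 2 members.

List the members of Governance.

Governance = {Ada, Tariq}

From (2): Dilnoza ∈ Ops.
Suppose Ada ∉ Governance: no assignment then satisfies all the clues, so Ada ∈ Governance.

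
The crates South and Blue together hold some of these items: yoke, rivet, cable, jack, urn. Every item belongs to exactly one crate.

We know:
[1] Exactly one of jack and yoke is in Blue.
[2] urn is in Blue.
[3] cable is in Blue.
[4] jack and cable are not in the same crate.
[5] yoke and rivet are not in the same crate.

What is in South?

From (2): urn ∈ Blue.
From (3): cable ∈ Blue.
(4): jack ∉ Blue.
Only one crate left: jack ∈ South.
(1) (exactly one): yoke ∈ Blue.
(5): rivet ∉ Blue.
Only one crate left: rivet ∈ South.

South = {jack, rivet}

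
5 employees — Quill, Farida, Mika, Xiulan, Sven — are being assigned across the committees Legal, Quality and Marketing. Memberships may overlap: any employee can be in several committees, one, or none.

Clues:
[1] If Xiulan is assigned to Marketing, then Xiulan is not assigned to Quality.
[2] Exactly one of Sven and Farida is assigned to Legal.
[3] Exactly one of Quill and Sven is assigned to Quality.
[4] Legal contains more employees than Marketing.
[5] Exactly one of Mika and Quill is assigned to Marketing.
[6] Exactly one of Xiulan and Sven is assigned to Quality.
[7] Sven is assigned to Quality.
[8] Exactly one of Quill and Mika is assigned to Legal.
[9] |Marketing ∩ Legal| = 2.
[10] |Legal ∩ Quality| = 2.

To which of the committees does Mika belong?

Mika: Legal, Marketing, Quality

From (7): Sven ∈ Quality.
(3) (exactly one): Quill ∉ Quality.
(6) (exactly one): Xiulan ∉ Quality.
Suppose Mika ∉ Legal: no assignment then satisfies all the clues, so Mika ∈ Legal.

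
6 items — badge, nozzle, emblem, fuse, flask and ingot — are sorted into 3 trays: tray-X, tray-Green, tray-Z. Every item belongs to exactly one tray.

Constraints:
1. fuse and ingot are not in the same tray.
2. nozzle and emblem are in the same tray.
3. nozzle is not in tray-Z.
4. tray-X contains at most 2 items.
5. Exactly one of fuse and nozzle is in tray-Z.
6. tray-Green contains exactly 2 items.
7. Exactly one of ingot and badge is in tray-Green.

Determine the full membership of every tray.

From (3): nozzle ∉ tray-Z.
(2): emblem matches nozzle: emblem ∉ tray-Z.
(5) (exactly one): fuse ∈ tray-Z.
(1): ingot ∉ tray-Z.
Suppose badge ∈ tray-X: no assignment then satisfies all the clues, so badge ∉ tray-X.

tray-X = {emblem, nozzle}; tray-Green = {flask, ingot}; tray-Z = {badge, fuse}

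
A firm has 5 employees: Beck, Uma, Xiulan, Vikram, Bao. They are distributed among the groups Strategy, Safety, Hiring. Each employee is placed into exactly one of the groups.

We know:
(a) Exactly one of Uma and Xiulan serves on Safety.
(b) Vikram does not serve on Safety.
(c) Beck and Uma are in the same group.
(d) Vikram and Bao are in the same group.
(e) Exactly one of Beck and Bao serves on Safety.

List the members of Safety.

From (b): Vikram ∉ Safety.
(d): Bao matches Vikram: Bao ∉ Safety.
(e) (exactly one): Beck ∈ Safety.
(c): Uma matches Beck: Uma ∉ Strategy.
(c): Uma matches Beck: Uma ∈ Safety.
(a) (exactly one): Xiulan ∉ Safety.

Safety = {Beck, Uma}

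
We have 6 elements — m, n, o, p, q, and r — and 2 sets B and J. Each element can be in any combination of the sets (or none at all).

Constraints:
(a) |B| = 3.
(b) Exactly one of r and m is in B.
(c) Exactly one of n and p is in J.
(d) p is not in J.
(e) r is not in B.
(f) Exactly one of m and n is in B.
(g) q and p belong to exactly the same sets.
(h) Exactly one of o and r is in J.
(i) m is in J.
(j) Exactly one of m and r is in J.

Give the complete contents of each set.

From (d): p ∉ J.
From (e): r ∉ B.
From (i): m ∈ J.
(b) (exactly one): m ∈ B.
(c) (exactly one): n ∈ J.
(f) (exactly one): n ∉ B.
(g): q matches p: q ∉ J.
(j) (exactly one): r ∉ J.
(h) (exactly one): o ∈ J.
Suppose o ∈ B: no assignment then satisfies all the clues, so o ∉ B.

B = {m, p, q}; J = {m, n, o}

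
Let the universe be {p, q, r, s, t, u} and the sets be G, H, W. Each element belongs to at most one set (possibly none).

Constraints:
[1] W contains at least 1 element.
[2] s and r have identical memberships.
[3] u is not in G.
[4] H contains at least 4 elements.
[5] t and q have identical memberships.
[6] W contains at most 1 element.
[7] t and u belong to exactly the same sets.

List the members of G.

From (3): u ∉ G.
(7): t matches u: t ∉ G.
(5): q matches t: q ∉ G.
Suppose p ∈ G: no assignment then satisfies all the clues, so p ∉ G.

G = {}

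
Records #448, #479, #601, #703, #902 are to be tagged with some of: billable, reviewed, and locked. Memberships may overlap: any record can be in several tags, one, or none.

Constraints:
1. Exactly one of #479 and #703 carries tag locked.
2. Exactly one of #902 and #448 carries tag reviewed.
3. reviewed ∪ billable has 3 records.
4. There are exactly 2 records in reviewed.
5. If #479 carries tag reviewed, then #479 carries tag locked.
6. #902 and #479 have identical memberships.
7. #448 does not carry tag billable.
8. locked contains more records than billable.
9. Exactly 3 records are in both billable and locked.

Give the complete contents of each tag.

billable = {#479, #601, #902}; reviewed = {#479, #902}; locked = {#448, #479, #601, #902}

From (7): #448 ∉ billable.
Suppose #448 ∈ reviewed: no assignment then satisfies all the clues, so #448 ∉ reviewed.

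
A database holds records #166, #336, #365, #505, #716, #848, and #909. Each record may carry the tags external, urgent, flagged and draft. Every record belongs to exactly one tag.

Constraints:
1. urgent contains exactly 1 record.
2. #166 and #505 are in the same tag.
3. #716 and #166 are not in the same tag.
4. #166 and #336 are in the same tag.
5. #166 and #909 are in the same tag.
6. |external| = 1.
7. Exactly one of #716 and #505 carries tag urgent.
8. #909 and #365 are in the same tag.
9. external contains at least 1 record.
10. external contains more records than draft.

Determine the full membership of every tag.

external = {#848}; urgent = {#716}; flagged = {#166, #336, #365, #505, #909}; draft = {}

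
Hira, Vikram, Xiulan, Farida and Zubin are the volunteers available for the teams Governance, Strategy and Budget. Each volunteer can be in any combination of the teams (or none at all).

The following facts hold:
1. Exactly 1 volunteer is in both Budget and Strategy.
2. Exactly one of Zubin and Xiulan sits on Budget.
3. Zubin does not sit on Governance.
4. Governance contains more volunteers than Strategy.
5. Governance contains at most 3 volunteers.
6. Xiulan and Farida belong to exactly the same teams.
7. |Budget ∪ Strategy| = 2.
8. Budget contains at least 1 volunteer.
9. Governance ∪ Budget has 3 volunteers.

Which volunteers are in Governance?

Governance = {Hira, Vikram}

From (3): Zubin ∉ Governance.
Suppose Hira ∉ Governance: no assignment then satisfies all the clues, so Hira ∈ Governance.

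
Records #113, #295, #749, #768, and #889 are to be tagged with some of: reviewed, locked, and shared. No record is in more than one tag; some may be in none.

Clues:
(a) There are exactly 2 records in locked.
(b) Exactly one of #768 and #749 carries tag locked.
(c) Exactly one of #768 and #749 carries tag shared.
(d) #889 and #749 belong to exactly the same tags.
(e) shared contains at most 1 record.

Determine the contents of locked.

locked = {#749, #889}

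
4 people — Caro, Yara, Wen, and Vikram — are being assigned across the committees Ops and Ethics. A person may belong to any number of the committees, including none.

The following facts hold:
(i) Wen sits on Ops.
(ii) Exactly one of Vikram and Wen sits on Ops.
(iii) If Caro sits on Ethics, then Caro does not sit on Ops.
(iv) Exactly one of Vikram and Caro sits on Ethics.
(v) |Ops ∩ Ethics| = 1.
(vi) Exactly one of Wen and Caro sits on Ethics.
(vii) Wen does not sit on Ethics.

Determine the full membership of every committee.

From (i): Wen ∈ Ops.
From (vii): Wen ∉ Ethics.
(ii) (exactly one): Vikram ∉ Ops.
(vi) (exactly one): Caro ∈ Ethics.
(iii): Caro ∉ Ops.
(iv) (exactly one): Vikram ∉ Ethics.
Suppose Yara ∉ Ops: no assignment then satisfies all the clues, so Yara ∈ Ops.

Ops = {Wen, Yara}; Ethics = {Caro, Yara}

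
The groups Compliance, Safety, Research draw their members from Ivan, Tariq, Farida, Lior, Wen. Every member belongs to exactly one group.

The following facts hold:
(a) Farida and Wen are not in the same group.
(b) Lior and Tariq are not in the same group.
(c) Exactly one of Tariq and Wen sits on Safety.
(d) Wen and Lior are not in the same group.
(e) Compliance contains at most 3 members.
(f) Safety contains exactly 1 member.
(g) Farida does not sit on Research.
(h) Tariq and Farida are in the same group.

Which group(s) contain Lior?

Lior: Research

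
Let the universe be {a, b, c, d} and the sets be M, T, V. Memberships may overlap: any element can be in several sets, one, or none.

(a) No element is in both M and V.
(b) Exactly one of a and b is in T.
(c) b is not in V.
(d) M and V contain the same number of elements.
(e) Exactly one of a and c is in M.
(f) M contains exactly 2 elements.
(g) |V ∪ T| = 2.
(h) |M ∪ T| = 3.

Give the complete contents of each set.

M = {b, c}; T = {a}; V = {a, d}

From (c): b ∉ V.
Suppose a ∈ M: no assignment then satisfies all the clues, so a ∉ M.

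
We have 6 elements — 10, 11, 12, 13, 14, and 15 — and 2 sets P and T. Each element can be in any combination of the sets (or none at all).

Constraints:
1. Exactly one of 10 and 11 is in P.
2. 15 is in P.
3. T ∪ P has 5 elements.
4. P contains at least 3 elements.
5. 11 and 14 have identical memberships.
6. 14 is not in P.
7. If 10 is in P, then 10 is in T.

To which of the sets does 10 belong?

From (2): 15 ∈ P.
From (6): 14 ∉ P.
(5): 11 matches 14: 11 ∉ P.
(1) (exactly one): 10 ∈ P.
(7): 10 ∈ T.

10: P, T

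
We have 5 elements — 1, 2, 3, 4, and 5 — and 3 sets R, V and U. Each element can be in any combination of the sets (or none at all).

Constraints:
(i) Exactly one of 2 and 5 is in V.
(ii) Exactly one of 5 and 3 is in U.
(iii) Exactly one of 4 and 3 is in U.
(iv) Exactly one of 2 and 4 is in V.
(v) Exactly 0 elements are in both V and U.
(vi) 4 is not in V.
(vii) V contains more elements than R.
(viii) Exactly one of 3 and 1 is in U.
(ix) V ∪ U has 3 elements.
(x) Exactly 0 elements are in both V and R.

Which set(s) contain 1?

1: V

From (vi): 4 ∉ V.
(iv) (exactly one): 2 ∈ V.
(i) (exactly one): 5 ∉ V.
Suppose 1 ∈ R: no assignment then satisfies all the clues, so 1 ∉ R.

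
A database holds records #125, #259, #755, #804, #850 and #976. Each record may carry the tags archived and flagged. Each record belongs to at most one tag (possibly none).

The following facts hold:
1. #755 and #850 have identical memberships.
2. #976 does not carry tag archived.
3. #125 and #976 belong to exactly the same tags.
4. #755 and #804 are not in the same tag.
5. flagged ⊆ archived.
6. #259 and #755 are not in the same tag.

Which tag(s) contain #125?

#125: none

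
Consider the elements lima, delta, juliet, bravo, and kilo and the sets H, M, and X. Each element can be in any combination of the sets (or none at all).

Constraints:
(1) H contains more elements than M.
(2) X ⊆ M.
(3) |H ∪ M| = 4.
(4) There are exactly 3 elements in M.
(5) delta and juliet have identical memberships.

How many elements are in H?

4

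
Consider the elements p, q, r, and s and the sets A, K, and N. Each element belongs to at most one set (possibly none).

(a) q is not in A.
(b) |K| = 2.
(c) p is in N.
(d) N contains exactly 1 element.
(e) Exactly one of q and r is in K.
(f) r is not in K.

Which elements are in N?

N = {p}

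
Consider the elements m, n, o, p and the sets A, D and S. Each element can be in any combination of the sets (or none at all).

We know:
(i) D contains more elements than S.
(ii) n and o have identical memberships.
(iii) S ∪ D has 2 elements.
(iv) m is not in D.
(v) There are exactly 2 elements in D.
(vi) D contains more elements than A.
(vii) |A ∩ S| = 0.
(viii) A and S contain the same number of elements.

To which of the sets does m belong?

m: none

From (iv): m ∉ D.
Suppose m ∈ A: no assignment then satisfies all the clues, so m ∉ A.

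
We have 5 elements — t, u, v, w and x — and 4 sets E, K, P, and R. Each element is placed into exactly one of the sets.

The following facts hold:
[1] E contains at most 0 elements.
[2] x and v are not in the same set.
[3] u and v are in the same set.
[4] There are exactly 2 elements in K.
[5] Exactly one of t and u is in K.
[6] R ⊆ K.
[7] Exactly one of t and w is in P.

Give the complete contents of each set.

E = {}; K = {t, x}; P = {u, v, w}; R = {}

(1): E already has 0, so the rest are out.
Suppose t ∉ K: no assignment then satisfies all the clues, so t ∈ K.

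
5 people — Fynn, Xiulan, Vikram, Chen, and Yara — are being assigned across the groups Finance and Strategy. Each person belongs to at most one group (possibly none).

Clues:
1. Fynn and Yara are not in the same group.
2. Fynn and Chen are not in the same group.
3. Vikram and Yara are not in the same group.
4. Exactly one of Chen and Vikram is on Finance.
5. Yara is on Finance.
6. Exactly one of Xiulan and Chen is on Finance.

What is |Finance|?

From (5): Yara ∈ Finance.
(1): Fynn ∉ Finance.
(3): Vikram ∉ Finance.
(4) (exactly one): Chen ∈ Finance.
(6) (exactly one): Xiulan ∉ Finance.

2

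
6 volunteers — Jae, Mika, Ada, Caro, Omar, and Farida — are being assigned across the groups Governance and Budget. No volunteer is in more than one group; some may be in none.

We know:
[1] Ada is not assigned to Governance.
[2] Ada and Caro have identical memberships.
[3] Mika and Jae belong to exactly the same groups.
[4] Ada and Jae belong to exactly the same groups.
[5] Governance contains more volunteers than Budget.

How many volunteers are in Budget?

0

From (1): Ada ∉ Governance.
(2): Caro matches Ada: Caro ∉ Governance.
(4): Jae matches Ada: Jae ∉ Governance.
(3): Mika matches Jae: Mika ∉ Governance.
Suppose Jae ∈ Budget: no assignment then satisfies all the clues, so Jae ∉ Budget.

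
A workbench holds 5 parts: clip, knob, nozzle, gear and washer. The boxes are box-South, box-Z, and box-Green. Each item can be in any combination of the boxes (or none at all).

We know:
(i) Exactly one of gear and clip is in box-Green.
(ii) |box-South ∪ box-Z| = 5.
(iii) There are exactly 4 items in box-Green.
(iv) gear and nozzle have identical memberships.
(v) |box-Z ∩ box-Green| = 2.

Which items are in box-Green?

box-Green = {gear, knob, nozzle, washer}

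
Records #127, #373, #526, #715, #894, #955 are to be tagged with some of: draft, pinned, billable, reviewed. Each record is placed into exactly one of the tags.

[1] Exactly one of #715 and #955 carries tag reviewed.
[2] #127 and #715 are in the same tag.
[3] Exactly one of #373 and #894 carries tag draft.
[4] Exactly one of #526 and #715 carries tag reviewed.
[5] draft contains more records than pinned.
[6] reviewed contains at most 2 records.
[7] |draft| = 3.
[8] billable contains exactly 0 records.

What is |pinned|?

1

(8): billable already has 0, so the rest are out.
Suppose #127 ∈ pinned: no assignment then satisfies all the clues, so #127 ∉ pinned.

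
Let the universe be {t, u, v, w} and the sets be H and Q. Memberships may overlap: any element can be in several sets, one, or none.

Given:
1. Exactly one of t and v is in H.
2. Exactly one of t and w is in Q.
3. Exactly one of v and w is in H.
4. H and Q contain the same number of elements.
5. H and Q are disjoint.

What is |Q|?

1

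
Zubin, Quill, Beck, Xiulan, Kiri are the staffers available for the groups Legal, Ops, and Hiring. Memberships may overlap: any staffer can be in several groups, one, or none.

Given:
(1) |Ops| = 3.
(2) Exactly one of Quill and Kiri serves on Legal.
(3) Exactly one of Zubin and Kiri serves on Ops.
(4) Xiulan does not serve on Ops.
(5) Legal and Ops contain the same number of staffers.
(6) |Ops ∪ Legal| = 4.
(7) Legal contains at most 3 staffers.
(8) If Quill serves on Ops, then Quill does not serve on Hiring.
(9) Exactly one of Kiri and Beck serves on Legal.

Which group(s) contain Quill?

From (4): Xiulan ∉ Ops.
Suppose Quill ∉ Legal: no assignment then satisfies all the clues, so Quill ∈ Legal.

Quill: Legal, Ops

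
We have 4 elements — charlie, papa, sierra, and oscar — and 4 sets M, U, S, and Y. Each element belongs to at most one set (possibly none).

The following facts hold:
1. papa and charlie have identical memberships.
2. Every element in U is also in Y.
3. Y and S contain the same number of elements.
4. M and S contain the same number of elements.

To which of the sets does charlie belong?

charlie: none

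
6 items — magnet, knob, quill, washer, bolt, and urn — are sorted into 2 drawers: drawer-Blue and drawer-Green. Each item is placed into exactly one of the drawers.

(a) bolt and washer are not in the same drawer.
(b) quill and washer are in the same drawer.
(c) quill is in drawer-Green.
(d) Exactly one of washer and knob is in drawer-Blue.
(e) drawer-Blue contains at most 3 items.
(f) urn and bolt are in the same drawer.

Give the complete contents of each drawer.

drawer-Blue = {bolt, knob, urn}; drawer-Green = {magnet, quill, washer}

From (c): quill ∈ drawer-Green.
(b): washer matches quill: washer ∉ drawer-Blue.
(b): washer matches quill: washer ∈ drawer-Green.
(d) (exactly one): knob ∈ drawer-Blue.
(a): bolt ∉ drawer-Green.
(f): urn matches bolt: urn ∉ drawer-Green.
Only one drawer left: bolt ∈ drawer-Blue.
Only one drawer left: urn ∈ drawer-Blue.
(e): drawer-Blue already has 3, so the rest are out.
Only one drawer left: magnet ∈ drawer-Green.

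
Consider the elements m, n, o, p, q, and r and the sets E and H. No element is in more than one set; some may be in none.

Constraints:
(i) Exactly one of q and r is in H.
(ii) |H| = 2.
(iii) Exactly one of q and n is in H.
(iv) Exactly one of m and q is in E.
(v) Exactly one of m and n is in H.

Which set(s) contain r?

r: H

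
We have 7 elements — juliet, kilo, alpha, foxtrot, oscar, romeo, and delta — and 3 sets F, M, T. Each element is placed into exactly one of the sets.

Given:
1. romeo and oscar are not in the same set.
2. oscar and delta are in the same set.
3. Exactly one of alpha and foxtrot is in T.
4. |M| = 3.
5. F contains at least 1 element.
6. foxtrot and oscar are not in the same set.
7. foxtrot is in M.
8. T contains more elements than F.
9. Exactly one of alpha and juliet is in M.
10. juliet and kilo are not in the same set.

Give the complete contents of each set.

F = {kilo}; M = {foxtrot, juliet, romeo}; T = {alpha, delta, oscar}

From (7): foxtrot ∈ M.
(3) (exactly one): alpha ∈ T.
(6): oscar ∉ M.
(9) (exactly one): juliet ∈ M.
(10): kilo ∉ M.
(2): delta matches oscar: delta ∉ M.
(4): only 3 candidates remain for M, so all are in.
Suppose kilo ∉ F: no assignment then satisfies all the clues, so kilo ∈ F.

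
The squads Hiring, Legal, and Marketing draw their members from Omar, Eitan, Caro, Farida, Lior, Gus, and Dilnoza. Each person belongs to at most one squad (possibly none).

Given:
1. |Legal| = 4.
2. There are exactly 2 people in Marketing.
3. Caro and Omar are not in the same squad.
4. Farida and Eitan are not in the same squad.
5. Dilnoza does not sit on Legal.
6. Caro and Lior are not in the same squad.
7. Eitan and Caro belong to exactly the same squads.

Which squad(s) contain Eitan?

Eitan: Marketing

From (5): Dilnoza ∉ Legal.
Suppose Eitan ∈ Hiring: no assignment then satisfies all the clues, so Eitan ∉ Hiring.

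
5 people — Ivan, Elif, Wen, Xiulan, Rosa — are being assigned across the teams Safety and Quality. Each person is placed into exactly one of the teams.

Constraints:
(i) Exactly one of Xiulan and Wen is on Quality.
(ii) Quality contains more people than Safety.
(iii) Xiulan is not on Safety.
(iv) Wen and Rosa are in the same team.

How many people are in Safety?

2

From (iii): Xiulan ∉ Safety.
Only one team left: Xiulan ∈ Quality.
(i) (exactly one): Wen ∉ Quality.
(iv): Rosa matches Wen: Rosa ∉ Quality.
Only one team left: Wen ∈ Safety.
Only one team left: Rosa ∈ Safety.
Suppose Ivan ∈ Safety: no assignment then satisfies all the clues, so Ivan ∉ Safety.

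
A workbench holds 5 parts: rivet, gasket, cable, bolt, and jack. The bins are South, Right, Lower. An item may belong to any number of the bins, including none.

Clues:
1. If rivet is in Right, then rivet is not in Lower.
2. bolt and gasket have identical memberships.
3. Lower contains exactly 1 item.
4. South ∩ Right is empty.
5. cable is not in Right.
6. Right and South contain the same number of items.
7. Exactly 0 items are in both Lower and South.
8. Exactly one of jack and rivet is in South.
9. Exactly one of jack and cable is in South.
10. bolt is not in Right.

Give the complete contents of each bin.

South = {jack}; Right = {rivet}; Lower = {cable}

From (5): cable ∉ Right.
From (10): bolt ∉ Right.
(2): gasket matches bolt: gasket ∉ Right.
Suppose rivet ∈ South: no assignment then satisfies all the clues, so rivet ∉ South.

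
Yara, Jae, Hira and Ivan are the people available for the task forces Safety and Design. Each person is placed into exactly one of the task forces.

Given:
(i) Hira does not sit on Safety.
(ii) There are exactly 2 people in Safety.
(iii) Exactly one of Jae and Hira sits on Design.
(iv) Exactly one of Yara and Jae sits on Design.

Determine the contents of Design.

From (i): Hira ∉ Safety.
Only one task force left: Hira ∈ Design.
(iii) (exactly one): Jae ∉ Design.
(iv) (exactly one): Yara ∈ Design.
Only one task force left: Jae ∈ Safety.
(ii): only 2 candidates remain for Safety, so all are in.

Design = {Hira, Yara}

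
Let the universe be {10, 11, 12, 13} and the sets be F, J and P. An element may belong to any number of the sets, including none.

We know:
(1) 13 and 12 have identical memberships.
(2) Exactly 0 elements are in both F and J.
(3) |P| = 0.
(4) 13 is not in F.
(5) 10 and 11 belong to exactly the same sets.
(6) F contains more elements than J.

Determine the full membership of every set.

F = {10, 11}; J = {}; P = {}

From (4): 13 ∉ F.
(1): 12 matches 13: 12 ∉ F.
(3): P already has 0, so the rest are out.
Suppose 10 ∉ F: no assignment then satisfies all the clues, so 10 ∈ F.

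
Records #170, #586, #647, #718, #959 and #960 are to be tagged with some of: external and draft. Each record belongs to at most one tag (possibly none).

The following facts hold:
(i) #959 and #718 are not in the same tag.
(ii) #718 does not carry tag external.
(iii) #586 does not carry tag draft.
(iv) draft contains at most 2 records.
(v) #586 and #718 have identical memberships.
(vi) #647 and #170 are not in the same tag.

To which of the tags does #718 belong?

#718: none

From (ii): #718 ∉ external.
From (iii): #586 ∉ draft.
(v): #586 matches #718: #586 ∉ external.
(v): #718 matches #586: #718 ∉ draft.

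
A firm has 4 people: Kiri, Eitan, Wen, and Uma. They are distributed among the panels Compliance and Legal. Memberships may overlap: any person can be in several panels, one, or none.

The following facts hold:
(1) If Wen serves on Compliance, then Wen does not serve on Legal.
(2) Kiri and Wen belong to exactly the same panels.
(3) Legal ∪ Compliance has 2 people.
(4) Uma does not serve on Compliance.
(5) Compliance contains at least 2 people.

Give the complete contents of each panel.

From (4): Uma ∉ Compliance.
Suppose Kiri ∉ Compliance: no assignment then satisfies all the clues, so Kiri ∈ Compliance.

Compliance = {Kiri, Wen}; Legal = {}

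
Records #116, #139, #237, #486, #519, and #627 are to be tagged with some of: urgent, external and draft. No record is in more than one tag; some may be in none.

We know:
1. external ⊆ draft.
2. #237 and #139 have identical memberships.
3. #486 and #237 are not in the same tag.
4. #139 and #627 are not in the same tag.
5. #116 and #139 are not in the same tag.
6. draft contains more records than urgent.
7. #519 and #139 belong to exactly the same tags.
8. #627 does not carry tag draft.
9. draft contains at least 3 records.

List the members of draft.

draft = {#139, #237, #519}

From (8): #627 ∉ draft.
(1) contrapositive: #627 ∉ external.
Suppose #116 ∈ draft: no assignment then satisfies all the clues, so #116 ∉ draft.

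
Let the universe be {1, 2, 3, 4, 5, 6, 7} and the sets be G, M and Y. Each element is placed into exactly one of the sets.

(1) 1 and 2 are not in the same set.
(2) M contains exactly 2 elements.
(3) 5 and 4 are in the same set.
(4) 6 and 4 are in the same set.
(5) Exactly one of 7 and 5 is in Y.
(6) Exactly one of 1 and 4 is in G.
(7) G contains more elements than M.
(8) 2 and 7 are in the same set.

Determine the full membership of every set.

G = {4, 5, 6}; M = {1, 3}; Y = {2, 7}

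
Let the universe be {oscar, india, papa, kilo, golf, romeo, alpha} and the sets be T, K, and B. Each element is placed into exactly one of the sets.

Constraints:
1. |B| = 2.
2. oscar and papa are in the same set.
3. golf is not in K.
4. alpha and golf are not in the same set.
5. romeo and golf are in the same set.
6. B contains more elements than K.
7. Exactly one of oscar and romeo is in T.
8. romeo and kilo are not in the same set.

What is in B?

B = {golf, romeo}

From (3): golf ∉ K.
(5): romeo matches golf: romeo ∉ K.
Suppose oscar ∈ B: no assignment then satisfies all the clues, so oscar ∉ B.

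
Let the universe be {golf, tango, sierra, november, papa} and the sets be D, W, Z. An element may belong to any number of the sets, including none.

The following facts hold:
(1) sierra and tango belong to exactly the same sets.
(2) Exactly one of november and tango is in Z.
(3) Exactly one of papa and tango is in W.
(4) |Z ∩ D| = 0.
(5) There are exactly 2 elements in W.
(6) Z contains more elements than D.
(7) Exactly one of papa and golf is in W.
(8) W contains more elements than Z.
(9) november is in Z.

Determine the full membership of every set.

D = {}; W = {november, papa}; Z = {november}

From (9): november ∈ Z.
(2) (exactly one): tango ∉ Z.
(1): sierra matches tango: sierra ∉ Z.
Suppose golf ∈ D: no assignment then satisfies all the clues, so golf ∉ D.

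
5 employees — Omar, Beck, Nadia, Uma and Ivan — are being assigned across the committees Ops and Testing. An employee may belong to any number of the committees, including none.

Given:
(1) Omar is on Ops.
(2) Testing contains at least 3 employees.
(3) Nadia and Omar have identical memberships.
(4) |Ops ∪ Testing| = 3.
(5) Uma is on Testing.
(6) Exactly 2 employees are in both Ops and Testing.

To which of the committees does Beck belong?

Beck: none

From (1): Omar ∈ Ops.
From (5): Uma ∈ Testing.
(3): Nadia matches Omar: Nadia ∈ Ops.
Suppose Beck ∈ Ops: no assignment then satisfies all the clues, so Beck ∉ Ops.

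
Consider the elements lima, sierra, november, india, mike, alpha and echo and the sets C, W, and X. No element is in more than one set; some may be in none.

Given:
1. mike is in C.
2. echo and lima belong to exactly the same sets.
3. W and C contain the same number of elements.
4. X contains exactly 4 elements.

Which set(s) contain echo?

echo: X

From (1): mike ∈ C.
Suppose echo ∈ C: no assignment then satisfies all the clues, so echo ∉ C.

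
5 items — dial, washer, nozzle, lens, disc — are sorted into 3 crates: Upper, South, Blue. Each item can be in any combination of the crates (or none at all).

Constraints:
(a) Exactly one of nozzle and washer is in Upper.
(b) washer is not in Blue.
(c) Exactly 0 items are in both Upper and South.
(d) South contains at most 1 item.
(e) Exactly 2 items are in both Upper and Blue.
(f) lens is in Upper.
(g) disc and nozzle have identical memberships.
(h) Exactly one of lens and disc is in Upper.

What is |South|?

0

From (b): washer ∉ Blue.
From (f): lens ∈ Upper.
(h) (exactly one): disc ∉ Upper.
(g): nozzle matches disc: nozzle ∉ Upper.
(a) (exactly one): washer ∈ Upper.
Suppose dial ∉ Upper: no assignment then satisfies all the clues, so dial ∈ Upper.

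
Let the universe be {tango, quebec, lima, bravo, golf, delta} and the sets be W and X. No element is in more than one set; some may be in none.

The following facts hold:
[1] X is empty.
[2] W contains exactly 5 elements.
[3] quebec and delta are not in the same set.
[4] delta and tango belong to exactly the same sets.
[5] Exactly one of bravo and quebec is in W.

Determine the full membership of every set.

W = {bravo, delta, golf, lima, tango}; X = {}

(1): X already has 0, so the rest are out.
Suppose tango ∉ W: no assignment then satisfies all the clues, so tango ∈ W.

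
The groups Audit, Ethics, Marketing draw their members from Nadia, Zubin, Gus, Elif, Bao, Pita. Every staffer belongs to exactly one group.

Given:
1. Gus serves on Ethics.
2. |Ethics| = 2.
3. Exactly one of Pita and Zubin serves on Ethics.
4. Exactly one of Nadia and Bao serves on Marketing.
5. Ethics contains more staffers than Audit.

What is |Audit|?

From (1): Gus ∈ Ethics.
Suppose Nadia ∈ Ethics: no assignment then satisfies all the clues, so Nadia ∉ Ethics.

1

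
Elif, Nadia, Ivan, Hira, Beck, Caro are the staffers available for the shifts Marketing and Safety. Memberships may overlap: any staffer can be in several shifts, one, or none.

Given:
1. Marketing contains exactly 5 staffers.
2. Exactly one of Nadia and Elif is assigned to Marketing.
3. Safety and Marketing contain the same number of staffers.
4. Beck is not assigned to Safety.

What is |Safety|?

5

From (4): Beck ∉ Safety.
Suppose Elif ∉ Safety: no assignment then satisfies all the clues, so Elif ∈ Safety.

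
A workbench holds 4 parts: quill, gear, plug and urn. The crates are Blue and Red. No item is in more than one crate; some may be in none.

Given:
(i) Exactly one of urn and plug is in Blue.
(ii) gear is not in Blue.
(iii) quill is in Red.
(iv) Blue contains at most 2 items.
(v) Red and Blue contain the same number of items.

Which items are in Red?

Red = {quill}

From (ii): gear ∉ Blue.
From (iii): quill ∈ Red.
Suppose gear ∈ Red: no assignment then satisfies all the clues, so gear ∉ Red.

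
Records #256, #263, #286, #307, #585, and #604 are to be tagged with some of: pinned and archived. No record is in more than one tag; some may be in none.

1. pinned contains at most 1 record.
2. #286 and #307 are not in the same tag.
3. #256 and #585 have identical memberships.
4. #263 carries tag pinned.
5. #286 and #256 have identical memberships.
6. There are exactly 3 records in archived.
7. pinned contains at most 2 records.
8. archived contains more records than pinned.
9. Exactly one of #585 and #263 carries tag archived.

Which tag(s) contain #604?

From (4): #263 ∈ pinned.
(1): pinned already has 1, so the rest are out.
(9) (exactly one): #585 ∈ archived.
(3): #256 matches #585: #256 ∈ archived.
(5): #286 matches #256: #286 ∈ archived.
(6): archived already has 3, so the rest are out.

#604: none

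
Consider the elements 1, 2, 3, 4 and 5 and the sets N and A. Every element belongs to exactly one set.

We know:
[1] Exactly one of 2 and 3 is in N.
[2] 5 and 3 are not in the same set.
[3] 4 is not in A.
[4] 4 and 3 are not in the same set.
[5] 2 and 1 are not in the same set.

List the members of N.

N = {2, 4, 5}

From (3): 4 ∉ A.
Only one set left: 4 ∈ N.
(4): 3 ∉ N.
Only one set left: 3 ∈ A.
(1) (exactly one): 2 ∈ N.
(2): 5 ∉ A.
(5): 1 ∉ N.
Only one set left: 1 ∈ A.
Only one set left: 5 ∈ N.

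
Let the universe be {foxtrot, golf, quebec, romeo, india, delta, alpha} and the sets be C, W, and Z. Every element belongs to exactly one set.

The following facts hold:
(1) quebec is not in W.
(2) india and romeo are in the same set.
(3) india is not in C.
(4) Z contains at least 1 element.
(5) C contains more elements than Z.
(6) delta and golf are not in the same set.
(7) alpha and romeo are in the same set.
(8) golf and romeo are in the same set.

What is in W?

W = {alpha, golf, india, romeo}

From (1): quebec ∉ W.
From (3): india ∉ C.
(2): romeo matches india: romeo ∉ C.
(7): alpha matches romeo: alpha ∉ C.
(8): golf matches romeo: golf ∉ C.
Suppose foxtrot ∈ W: no assignment then satisfies all the clues, so foxtrot ∉ W.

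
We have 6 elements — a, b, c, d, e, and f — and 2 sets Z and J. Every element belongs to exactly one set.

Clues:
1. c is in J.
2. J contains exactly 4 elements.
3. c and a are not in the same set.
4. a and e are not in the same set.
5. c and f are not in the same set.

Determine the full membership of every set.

Z = {a, f}; J = {b, c, d, e}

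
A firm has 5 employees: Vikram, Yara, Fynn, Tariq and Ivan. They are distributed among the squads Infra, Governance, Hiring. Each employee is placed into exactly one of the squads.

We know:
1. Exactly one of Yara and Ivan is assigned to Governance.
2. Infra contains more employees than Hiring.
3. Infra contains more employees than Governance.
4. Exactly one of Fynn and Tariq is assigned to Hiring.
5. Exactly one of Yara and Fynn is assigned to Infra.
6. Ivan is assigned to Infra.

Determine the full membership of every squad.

From (6): Ivan ∈ Infra.
(1) (exactly one): Yara ∈ Governance.
(5) (exactly one): Fynn ∈ Infra.
(4) (exactly one): Tariq ∈ Hiring.
Suppose Vikram ∉ Infra: no assignment then satisfies all the clues, so Vikram ∈ Infra.

Infra = {Fynn, Ivan, Vikram}; Governance = {Yara}; Hiring = {Tariq}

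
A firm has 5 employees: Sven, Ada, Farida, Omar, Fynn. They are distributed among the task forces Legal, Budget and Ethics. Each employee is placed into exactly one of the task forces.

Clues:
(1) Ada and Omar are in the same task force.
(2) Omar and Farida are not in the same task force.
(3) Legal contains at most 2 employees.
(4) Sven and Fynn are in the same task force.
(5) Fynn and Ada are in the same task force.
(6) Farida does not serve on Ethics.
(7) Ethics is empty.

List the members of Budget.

Budget = {Ada, Fynn, Omar, Sven}

From (6): Farida ∉ Ethics.
(7): Ethics already has 0, so the rest are out.
Suppose Sven ∉ Budget: no assignment then satisfies all the clues, so Sven ∈ Budget.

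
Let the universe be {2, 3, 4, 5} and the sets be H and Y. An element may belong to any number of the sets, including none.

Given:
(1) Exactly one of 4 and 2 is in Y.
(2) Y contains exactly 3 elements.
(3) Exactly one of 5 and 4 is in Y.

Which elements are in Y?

Y = {2, 3, 5}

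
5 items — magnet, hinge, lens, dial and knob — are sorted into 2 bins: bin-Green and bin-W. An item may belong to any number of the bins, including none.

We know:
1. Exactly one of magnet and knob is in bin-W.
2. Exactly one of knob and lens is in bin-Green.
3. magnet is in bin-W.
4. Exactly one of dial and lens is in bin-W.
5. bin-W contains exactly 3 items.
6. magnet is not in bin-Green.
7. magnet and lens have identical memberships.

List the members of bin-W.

bin-W = {hinge, lens, magnet}

From (3): magnet ∈ bin-W.
From (6): magnet ∉ bin-Green.
(1) (exactly one): knob ∉ bin-W.
(7): lens matches magnet: lens ∉ bin-Green.
(7): lens matches magnet: lens ∈ bin-W.
(2) (exactly one): knob ∈ bin-Green.
(4) (exactly one): dial ∉ bin-W.
(5): only 3 candidates remain for bin-W, so all are in.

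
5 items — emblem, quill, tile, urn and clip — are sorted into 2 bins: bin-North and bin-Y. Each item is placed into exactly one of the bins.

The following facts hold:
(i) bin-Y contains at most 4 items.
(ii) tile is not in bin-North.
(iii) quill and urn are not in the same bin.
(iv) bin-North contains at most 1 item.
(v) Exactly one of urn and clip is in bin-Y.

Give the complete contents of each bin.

bin-North = {urn}; bin-Y = {clip, emblem, quill, tile}

From (ii): tile ∉ bin-North.
Only one bin left: tile ∈ bin-Y.
Suppose emblem ∈ bin-North: no assignment then satisfies all the clues, so emblem ∉ bin-North.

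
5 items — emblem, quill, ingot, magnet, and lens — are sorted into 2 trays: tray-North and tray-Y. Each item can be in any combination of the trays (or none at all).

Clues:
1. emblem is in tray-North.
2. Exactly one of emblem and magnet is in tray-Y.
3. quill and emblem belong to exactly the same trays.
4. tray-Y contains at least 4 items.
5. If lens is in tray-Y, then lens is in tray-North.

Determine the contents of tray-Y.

tray-Y = {emblem, ingot, lens, quill}

From (1): emblem ∈ tray-North.
(3): quill matches emblem: quill ∈ tray-North.
Suppose emblem ∉ tray-Y: no assignment then satisfies all the clues, so emblem ∈ tray-Y.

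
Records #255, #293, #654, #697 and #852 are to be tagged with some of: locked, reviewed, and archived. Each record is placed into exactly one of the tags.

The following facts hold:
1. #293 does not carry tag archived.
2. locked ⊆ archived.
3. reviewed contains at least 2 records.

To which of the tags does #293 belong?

#293: reviewed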